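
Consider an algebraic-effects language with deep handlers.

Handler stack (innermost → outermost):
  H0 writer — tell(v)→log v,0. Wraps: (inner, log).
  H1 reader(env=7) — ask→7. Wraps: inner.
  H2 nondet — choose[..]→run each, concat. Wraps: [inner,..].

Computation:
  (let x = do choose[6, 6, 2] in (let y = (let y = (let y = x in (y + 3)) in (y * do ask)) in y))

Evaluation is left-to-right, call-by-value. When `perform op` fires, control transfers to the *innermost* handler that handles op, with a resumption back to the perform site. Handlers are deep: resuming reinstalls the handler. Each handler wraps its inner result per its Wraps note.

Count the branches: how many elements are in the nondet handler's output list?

Step-by-step:
choose[6, 6, 2] @ H2
  branch[0] choose=6:
    ask @ H1 ⇒ 7
    H0 returns (63, ())
    H1 returns (63, ())
    H2 returns [(63, ())]
  branch[1] choose=6:
    ask @ H1 ⇒ 7
    H0 returns (63, ())
    H1 returns (63, ())
    H2 returns [(63, ())]
  branch[2] choose=2:
    ask @ H1 ⇒ 7
    H0 returns (35, ())
    H1 returns (35, ())
    H2 returns [(35, ())]
= [(63, ()), (63, ()), (35, ())]

Answer: 3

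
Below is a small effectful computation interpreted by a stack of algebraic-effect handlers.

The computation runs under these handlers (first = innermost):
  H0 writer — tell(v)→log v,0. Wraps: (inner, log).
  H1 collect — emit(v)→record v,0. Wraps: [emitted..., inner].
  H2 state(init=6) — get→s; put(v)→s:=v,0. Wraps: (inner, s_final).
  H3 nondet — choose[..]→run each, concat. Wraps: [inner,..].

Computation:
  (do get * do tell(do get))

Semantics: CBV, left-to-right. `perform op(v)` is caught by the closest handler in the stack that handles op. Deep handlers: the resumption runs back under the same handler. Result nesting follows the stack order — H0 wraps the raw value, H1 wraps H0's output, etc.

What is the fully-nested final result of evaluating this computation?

Answer: [([(0, (6))], 6)]

Working:
get @ H2 ⇒ 6
get @ H2 ⇒ 6
tell(6) @ H0 ⇒ log+=6
H0 returns (0, (6))
H1 returns [(0, (6))]
H2 returns ([(0, (6))], 6)
H3 returns [([(0, (6))], 6)]
= [([(0, (6))], 6)]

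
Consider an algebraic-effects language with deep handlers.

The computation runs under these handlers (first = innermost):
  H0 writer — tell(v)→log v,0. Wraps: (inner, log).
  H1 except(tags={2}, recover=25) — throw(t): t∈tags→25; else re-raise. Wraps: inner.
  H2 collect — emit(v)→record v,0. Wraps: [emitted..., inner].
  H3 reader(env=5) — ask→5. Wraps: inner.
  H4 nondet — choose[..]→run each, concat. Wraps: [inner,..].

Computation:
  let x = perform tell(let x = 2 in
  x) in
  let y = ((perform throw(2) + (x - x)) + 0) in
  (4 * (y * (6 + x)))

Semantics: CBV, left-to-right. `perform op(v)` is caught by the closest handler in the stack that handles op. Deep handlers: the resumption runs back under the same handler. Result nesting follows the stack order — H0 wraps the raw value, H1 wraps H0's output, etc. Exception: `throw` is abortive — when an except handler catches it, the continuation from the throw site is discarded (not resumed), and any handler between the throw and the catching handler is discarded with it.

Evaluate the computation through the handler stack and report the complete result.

Answer: [[25]]

Working:
tell(2) @ H0 ⇒ log+=2
throw(2) @ H1 caught ⇒ 25
H2 returns [25]
H3 returns [25]
H4 returns [[25]]
= [[25]]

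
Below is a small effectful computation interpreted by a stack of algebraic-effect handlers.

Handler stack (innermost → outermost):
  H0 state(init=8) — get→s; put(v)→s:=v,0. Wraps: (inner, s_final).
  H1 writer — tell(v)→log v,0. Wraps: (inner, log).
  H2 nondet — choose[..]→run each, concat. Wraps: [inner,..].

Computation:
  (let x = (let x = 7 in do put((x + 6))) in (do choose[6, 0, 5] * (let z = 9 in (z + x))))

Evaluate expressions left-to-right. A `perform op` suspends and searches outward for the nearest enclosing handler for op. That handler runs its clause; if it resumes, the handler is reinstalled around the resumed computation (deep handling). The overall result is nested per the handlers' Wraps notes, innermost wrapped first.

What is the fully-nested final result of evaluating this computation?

Step-by-step:
put(13) @ H0 ⇒ s:=13
choose[6, 0, 5] @ H2
  branch[0] choose=6:
    H0 returns (54, 13)
    H1 returns ((54, 13), ())
    H2 returns [((54, 13), ())]
  branch[1] choose=0:
    H0 returns (0, 13)
    H1 returns ((0, 13), ())
    H2 returns [((0, 13), ())]
  branch[2] choose=5:
    H0 returns (45, 13)
    H1 returns ((45, 13), ())
    H2 returns [((45, 13), ())]
= [((54, 13), ()), ((0, 13), ()), ((45, 13), ())]

Answer: [((54, 13), ()), ((0, 13), ()), ((45, 13), ())]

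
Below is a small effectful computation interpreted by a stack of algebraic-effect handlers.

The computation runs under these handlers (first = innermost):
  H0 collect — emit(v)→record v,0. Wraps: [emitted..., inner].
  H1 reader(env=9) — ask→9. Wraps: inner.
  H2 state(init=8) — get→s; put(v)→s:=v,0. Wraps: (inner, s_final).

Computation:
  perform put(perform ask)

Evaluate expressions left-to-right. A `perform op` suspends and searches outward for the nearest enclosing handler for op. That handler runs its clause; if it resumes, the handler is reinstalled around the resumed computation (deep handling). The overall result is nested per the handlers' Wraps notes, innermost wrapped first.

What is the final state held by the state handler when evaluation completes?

Working:
ask @ H1 ⇒ 9
put(9) @ H2 ⇒ s:=9
H0 returns [0]
H1 returns [0]
H2 returns ([0], 9)
= ([0], 9)

Answer: 9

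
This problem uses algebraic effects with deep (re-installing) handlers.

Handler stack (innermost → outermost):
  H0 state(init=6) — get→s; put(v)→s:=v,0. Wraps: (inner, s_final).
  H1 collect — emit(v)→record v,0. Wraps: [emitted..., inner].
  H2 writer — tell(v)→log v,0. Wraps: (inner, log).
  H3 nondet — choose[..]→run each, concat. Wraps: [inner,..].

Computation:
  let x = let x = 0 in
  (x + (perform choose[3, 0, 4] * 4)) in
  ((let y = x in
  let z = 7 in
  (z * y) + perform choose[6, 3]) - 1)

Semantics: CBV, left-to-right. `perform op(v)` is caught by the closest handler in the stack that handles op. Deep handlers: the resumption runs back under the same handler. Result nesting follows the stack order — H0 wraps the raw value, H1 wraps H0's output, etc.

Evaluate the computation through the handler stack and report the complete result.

Answer: [([(89, 6)], ()), ([(86, 6)], ()), ([(5, 6)], ()), ([(2, 6)], ()), ([(117, 6)], ()), ([(114, 6)], ())]

Step-by-step:
choose[3, 0, 4] @ H3
  branch[0] choose=3:
    choose[6, 3] @ H3
      branch[0] choose=6:
        H0 returns (89, 6)
        H1 returns [(89, 6)]
        H2 returns ([(89, 6)], ())
        H3 returns [([(89, 6)], ())]
      branch[1] choose=3:
        H0 returns (86, 6)
        H1 returns [(86, 6)]
        H2 returns ([(86, 6)], ())
        H3 returns [([(86, 6)], ())]
  branch[1] choose=0:
    choose[6, 3] @ H3
      branch[0] choose=6:
        H0 returns (5, 6)
        H1 returns [(5, 6)]
        H2 returns ([(5, 6)], ())
        H3 returns [([(5, 6)], ())]
      branch[1] choose=3:
        H0 returns (2, 6)
        H1 returns [(2, 6)]
        H2 returns ([(2, 6)], ())
        H3 returns [([(2, 6)], ())]
  branch[2] choose=4:
    choose[6, 3] @ H3
      branch[0] choose=6:
        H0 returns (117, 6)
        H1 returns [(117, 6)]
        H2 returns ([(117, 6)], ())
        H3 returns [([(117, 6)], ())]
      branch[1] choose=3:
        H0 returns (114, 6)
        H1 returns [(114, 6)]
        H2 returns ([(114, 6)], ())
        H3 returns [([(114, 6)], ())]
= [([(89, 6)], ()), ([(86, 6)], ()), ([(5, 6)], ()), ([(2, 6)], ()), ([(117, 6)], ()), ([(114, 6)], ())]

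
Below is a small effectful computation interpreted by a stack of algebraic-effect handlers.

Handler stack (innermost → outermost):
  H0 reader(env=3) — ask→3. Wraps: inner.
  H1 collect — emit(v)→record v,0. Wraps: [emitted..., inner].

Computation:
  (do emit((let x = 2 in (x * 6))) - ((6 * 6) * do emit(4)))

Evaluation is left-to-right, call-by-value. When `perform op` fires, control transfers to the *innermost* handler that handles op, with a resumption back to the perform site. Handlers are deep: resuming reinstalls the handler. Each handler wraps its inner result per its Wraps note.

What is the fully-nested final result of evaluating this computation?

Answer: [12, 4, 0]

Evaluation trace:
emit(12) @ H1 ⇒ out+=12
emit(4) @ H1 ⇒ out+=4
H0 returns 0
H1 returns [12, 4, 0]
= [12, 4, 0]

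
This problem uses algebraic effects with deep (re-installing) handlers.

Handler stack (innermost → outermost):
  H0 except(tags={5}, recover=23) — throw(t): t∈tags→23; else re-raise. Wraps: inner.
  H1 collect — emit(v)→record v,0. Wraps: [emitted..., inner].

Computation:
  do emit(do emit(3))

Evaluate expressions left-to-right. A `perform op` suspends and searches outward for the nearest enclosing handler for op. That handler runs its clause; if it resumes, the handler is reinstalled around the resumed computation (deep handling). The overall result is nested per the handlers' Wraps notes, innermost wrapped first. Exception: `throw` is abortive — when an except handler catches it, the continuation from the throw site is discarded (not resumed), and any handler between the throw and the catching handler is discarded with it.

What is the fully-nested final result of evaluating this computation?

Working:
emit(3) @ H1 ⇒ out+=3
emit(0) @ H1 ⇒ out+=0
H0 returns 0
H1 returns [3, 0, 0]
= [3, 0, 0]

Answer: [3, 0, 0]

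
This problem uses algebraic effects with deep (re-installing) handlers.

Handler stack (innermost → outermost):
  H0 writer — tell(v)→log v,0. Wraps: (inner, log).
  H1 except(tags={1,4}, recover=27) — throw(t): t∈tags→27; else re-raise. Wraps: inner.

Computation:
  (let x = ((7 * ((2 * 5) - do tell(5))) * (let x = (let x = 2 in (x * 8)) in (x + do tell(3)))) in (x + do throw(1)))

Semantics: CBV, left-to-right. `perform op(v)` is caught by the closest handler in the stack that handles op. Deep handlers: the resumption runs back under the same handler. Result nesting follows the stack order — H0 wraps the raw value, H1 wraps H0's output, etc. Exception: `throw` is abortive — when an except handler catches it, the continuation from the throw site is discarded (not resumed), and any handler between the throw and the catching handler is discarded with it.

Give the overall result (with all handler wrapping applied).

Evaluation trace:
tell(5) @ H0 ⇒ log+=5
tell(3) @ H0 ⇒ log+=3
throw(1) @ H1 caught ⇒ 27
= 27

Answer: 27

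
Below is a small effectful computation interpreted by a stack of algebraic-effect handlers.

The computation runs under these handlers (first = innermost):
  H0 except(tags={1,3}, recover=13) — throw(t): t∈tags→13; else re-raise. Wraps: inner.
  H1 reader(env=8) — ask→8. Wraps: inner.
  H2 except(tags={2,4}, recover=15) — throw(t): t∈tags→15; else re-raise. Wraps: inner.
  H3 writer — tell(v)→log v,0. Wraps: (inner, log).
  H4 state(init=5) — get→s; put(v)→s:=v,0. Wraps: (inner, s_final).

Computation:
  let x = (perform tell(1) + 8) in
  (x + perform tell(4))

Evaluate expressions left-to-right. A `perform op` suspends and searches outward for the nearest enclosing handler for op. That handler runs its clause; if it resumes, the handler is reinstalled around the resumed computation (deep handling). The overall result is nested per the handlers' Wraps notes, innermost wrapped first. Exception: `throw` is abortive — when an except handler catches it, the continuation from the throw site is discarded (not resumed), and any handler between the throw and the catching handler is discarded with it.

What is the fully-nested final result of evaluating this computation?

Step-by-step:
tell(1) @ H3 ⇒ log+=1
tell(4) @ H3 ⇒ log+=4
H0 returns 8
H1 returns 8
H2 returns 8
H3 returns (8, (1, 4))
H4 returns ((8, (1, 4)), 5)
= ((8, (1, 4)), 5)

Answer: ((8, (1, 4)), 5)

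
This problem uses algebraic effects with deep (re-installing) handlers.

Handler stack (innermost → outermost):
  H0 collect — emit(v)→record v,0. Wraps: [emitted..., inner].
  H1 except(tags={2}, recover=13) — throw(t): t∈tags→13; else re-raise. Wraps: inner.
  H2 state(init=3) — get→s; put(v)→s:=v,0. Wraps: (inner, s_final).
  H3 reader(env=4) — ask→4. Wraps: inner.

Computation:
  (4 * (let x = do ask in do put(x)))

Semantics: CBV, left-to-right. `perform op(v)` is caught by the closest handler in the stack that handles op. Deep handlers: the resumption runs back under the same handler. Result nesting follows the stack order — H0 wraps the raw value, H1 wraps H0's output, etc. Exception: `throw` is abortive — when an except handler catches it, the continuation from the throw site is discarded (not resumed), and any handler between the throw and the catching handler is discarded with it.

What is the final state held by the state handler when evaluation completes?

Answer: 4

Evaluation trace:
ask @ H3 ⇒ 4
put(4) @ H2 ⇒ s:=4
H0 returns [0]
H1 returns [0]
H2 returns ([0], 4)
H3 returns ([0], 4)
= ([0], 4)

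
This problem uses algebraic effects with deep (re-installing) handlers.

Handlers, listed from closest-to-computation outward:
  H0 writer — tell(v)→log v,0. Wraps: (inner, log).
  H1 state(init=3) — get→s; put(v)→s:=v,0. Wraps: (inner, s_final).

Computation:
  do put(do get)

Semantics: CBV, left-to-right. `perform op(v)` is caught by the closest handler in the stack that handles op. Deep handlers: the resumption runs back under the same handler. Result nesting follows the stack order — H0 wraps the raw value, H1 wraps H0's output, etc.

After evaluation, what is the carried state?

Answer: 3

Step-by-step:
get @ H1 ⇒ 3
put(3) @ H1 ⇒ s:=3
H0 returns (0, ())
H1 returns ((0, ()), 3)
= ((0, ()), 3)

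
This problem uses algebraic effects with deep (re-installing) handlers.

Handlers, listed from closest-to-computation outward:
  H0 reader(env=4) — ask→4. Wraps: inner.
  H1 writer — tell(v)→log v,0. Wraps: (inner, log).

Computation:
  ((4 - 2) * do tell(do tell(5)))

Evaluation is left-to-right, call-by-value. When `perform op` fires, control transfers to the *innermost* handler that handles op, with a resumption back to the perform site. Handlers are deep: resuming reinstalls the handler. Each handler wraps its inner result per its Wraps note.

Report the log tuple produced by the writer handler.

Evaluation trace:
tell(5) @ H1 ⇒ log+=5
tell(0) @ H1 ⇒ log+=0
H0 returns 0
H1 returns (0, (5, 0))
= (0, (5, 0))

Answer: (5, 0)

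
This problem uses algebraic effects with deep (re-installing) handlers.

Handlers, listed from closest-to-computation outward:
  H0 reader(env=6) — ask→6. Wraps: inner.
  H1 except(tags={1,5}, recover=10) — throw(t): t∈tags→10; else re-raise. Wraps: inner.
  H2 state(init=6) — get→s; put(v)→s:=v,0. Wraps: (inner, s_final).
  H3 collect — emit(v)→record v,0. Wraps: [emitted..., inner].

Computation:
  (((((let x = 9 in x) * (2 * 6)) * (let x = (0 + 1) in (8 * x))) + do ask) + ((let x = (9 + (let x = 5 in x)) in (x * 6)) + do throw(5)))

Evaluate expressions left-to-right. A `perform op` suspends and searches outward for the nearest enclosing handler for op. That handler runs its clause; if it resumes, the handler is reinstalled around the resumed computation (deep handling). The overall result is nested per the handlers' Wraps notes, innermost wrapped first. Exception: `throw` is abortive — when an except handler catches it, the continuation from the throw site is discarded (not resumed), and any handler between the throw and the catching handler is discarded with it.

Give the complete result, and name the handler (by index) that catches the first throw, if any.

Evaluation trace:
ask @ H0 ⇒ 6
throw(5) @ H1 caught ⇒ 10
H2 returns (10, 6)
H3 returns [(10, 6)]
= [(10, 6)]

Answer: [(10, 6)] ; first throw caught by: H1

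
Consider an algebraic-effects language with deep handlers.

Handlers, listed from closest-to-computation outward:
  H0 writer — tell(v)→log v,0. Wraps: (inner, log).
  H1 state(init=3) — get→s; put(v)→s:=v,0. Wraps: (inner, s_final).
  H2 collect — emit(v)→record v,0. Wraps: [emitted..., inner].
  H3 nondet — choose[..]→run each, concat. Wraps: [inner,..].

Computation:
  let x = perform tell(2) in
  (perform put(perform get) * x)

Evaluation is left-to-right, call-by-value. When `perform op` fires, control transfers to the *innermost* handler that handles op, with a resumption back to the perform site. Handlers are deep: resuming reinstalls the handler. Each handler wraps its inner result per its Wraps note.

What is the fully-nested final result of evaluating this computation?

Answer: [[((0, (2)), 3)]]

Step-by-step:
tell(2) @ H0 ⇒ log+=2
get @ H1 ⇒ 3
put(3) @ H1 ⇒ s:=3
H0 returns (0, (2))
H1 returns ((0, (2)), 3)
H2 returns [((0, (2)), 3)]
H3 returns [[((0, (2)), 3)]]
= [[((0, (2)), 3)]]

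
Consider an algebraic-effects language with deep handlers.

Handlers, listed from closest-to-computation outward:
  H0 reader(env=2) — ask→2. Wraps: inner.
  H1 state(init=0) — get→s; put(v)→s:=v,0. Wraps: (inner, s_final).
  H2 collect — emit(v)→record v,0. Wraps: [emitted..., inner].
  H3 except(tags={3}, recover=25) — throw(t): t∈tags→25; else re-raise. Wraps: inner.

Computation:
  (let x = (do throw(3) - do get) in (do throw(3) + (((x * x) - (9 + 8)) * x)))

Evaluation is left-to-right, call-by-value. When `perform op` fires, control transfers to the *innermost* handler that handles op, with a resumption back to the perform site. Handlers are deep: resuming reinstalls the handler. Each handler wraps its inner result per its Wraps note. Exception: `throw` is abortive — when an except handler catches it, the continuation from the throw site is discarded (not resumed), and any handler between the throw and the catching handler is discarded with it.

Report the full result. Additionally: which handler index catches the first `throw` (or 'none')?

Answer: 25 ; first throw caught by: H3

Step-by-step:
throw(3) @ H3 caught ⇒ 25
= 25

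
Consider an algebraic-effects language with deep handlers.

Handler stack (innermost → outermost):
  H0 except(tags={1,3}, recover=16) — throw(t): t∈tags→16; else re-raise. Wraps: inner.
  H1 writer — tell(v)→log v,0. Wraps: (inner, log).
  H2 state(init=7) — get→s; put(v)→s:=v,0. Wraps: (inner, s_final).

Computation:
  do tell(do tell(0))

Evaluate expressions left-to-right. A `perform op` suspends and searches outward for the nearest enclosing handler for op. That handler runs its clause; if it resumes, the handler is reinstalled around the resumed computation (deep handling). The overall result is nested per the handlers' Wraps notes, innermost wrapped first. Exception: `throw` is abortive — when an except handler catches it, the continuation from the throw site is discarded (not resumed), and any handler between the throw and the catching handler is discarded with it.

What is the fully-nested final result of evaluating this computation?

Answer: ((0, (0, 0)), 7)

Working:
tell(0) @ H1 ⇒ log+=0
tell(0) @ H1 ⇒ log+=0
H0 returns 0
H1 returns (0, (0, 0))
H2 returns ((0, (0, 0)), 7)
= ((0, (0, 0)), 7)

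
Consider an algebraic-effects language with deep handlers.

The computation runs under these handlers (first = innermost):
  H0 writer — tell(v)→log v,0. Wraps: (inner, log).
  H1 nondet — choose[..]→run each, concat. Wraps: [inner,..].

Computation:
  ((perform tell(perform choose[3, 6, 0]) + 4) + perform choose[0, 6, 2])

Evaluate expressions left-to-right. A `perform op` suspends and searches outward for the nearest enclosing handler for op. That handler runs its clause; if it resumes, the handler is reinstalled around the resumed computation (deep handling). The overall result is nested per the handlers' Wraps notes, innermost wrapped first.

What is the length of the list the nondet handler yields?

Working:
choose[3, 6, 0] @ H1
  branch[0] choose=3:
    tell(3) @ H0 ⇒ log+=3
    choose[0, 6, 2] @ H1
      branch[0] choose=0:
        H0 returns (4, (3))
        H1 returns [(4, (3))]
      branch[1] choose=6:
        H0 returns (10, (3))
        H1 returns [(10, (3))]
      branch[2] choose=2:
        H0 returns (6, (3))
        H1 returns [(6, (3))]
  branch[1] choose=6:
    tell(6) @ H0 ⇒ log+=6
    choose[0, 6, 2] @ H1
      branch[0] choose=0:
        H0 returns (4, (6))
        H1 returns [(4, (6))]
      branch[1] choose=6:
        H0 returns (10, (6))
        H1 returns [(10, (6))]
      branch[2] choose=2:
        H0 returns (6, (6))
        H1 returns [(6, (6))]
  branch[2] choose=0:
    tell(0) @ H0 ⇒ log+=0
    choose[0, 6, 2] @ H1
      branch[0] choose=0:
        H0 returns (4, (0))
        H1 returns [(4, (0))]
      branch[1] choose=6:
        H0 returns (10, (0))
        H1 returns [(10, (0))]
      branch[2] choose=2:
        H0 returns (6, (0))
        H1 returns [(6, (0))]
= [(4, (3)), (10, (3)), (6, (3)), (4, (6)), (10, (6)), (6, (6)), (4, (0)), (10, (0)), (6, (0))]

Answer: 9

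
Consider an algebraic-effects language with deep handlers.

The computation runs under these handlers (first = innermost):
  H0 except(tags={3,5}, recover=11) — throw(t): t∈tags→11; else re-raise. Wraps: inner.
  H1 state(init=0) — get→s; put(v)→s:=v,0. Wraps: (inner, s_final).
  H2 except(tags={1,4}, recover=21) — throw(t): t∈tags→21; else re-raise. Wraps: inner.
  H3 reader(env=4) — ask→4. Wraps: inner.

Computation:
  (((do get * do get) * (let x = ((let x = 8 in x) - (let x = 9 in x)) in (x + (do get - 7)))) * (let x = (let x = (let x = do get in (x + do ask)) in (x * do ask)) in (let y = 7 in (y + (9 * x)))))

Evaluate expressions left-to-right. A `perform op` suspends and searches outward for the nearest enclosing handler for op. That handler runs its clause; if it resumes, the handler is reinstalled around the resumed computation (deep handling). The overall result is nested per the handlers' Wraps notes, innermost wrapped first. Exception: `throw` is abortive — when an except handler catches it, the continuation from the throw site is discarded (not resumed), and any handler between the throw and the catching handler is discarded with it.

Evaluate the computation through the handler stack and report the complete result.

Answer: (0, 0)

Working:
get @ H1 ⇒ 0
get @ H1 ⇒ 0
get @ H1 ⇒ 0
get @ H1 ⇒ 0
ask @ H3 ⇒ 4
ask @ H3 ⇒ 4
H0 returns 0
H1 returns (0, 0)
H2 returns (0, 0)
H3 returns (0, 0)
= (0, 0)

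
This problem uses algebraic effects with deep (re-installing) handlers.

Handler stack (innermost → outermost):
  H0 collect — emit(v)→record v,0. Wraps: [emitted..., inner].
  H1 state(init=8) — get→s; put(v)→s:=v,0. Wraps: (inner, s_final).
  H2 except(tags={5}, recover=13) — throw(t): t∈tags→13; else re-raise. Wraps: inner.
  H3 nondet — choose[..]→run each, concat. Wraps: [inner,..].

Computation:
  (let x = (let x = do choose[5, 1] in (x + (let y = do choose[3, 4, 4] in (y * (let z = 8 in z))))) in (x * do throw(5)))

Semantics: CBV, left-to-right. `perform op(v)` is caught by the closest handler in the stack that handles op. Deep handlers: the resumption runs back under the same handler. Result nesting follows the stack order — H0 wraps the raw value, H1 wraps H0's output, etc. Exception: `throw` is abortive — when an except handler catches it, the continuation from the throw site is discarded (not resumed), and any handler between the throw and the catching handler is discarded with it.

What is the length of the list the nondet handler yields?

Answer: 6

Step-by-step:
choose[5, 1] @ H3
  branch[0] choose=5:
    choose[3, 4, 4] @ H3
      branch[0] choose=3:
        throw(5) @ H2 caught ⇒ 13
        H3 returns [13]
      branch[1] choose=4:
        throw(5) @ H2 caught ⇒ 13
        H3 returns [13]
      branch[2] choose=4:
        throw(5) @ H2 caught ⇒ 13
        H3 returns [13]
  branch[1] choose=1:
    choose[3, 4, 4] @ H3
      branch[0] choose=3:
        throw(5) @ H2 caught ⇒ 13
        H3 returns [13]
      branch[1] choose=4:
        throw(5) @ H2 caught ⇒ 13
        H3 returns [13]
      branch[2] choose=4:
        throw(5) @ H2 caught ⇒ 13
        H3 returns [13]
= [13, 13, 13, 13, 13, 13]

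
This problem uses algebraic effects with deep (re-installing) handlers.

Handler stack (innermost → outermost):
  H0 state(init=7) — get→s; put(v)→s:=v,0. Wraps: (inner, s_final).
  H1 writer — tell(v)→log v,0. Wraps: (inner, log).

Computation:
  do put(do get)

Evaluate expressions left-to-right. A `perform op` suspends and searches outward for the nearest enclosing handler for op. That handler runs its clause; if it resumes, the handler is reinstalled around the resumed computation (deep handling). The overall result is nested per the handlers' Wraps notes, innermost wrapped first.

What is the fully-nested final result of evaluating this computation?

Evaluation trace:
get @ H0 ⇒ 7
put(7) @ H0 ⇒ s:=7
H0 returns (0, 7)
H1 returns ((0, 7), ())
= ((0, 7), ())

Answer: ((0, 7), ())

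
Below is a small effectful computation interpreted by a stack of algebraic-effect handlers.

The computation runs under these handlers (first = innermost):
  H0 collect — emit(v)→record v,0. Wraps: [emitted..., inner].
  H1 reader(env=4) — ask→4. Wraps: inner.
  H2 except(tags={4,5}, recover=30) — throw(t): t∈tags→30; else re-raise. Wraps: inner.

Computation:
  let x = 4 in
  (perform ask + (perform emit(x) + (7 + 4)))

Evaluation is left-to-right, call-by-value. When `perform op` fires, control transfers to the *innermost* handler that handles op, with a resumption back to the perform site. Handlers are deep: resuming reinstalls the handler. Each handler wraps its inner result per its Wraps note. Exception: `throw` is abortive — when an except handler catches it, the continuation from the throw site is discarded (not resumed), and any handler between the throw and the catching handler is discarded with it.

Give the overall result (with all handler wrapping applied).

Answer: [4, 15]

Working:
ask @ H1 ⇒ 4
emit(4) @ H0 ⇒ out+=4
H0 returns [4, 15]
H1 returns [4, 15]
H2 returns [4, 15]
= [4, 15]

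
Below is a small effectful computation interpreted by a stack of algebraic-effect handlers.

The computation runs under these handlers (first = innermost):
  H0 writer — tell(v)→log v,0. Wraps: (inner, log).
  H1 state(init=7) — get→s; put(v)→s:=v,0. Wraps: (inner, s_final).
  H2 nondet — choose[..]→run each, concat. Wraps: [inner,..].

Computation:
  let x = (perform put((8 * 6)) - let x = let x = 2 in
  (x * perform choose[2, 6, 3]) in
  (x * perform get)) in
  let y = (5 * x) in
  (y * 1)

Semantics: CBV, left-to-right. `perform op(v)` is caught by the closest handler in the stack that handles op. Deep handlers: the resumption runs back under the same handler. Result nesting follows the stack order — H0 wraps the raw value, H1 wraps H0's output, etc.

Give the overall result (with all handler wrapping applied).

Working:
put(48) @ H1 ⇒ s:=48
choose[2, 6, 3] @ H2
  branch[0] choose=2:
    get @ H1 ⇒ 48
    H0 returns (-960, ())
    H1 returns ((-960, ()), 48)
    H2 returns [((-960, ()), 48)]
  branch[1] choose=6:
    get @ H1 ⇒ 48
    H0 returns (-2880, ())
    H1 returns ((-2880, ()), 48)
    H2 returns [((-2880, ()), 48)]
  branch[2] choose=3:
    get @ H1 ⇒ 48
    H0 returns (-1440, ())
    H1 returns ((-1440, ()), 48)
    H2 returns [((-1440, ()), 48)]
= [((-960, ()), 48), ((-2880, ()), 48), ((-1440, ()), 48)]

Answer: [((-960, ()), 48), ((-2880, ()), 48), ((-1440, ()), 48)]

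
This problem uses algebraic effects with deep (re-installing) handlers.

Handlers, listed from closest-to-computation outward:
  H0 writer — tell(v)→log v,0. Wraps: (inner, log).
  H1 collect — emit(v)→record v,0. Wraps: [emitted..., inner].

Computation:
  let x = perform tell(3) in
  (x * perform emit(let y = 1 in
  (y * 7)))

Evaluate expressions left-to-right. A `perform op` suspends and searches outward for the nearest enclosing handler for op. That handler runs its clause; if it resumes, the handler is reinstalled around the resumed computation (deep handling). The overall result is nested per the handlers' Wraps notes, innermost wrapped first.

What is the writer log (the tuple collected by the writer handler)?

Working:
tell(3) @ H0 ⇒ log+=3
emit(7) @ H1 ⇒ out+=7
H0 returns (0, (3))
H1 returns [7, (0, (3))]
= [7, (0, (3))]

Answer: (3)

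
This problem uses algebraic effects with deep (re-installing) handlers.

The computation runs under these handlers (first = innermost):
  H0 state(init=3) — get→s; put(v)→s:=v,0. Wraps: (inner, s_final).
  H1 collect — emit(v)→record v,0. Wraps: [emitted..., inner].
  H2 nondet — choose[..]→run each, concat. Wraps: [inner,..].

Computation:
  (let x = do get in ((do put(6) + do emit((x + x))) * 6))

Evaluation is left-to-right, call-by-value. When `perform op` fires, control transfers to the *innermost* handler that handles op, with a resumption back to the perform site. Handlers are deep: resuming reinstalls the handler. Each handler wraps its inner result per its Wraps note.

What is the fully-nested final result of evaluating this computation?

Answer: [[6, (0, 6)]]

Working:
get @ H0 ⇒ 3
put(6) @ H0 ⇒ s:=6
emit(6) @ H1 ⇒ out+=6
H0 returns (0, 6)
H1 returns [6, (0, 6)]
H2 returns [[6, (0, 6)]]
= [[6, (0, 6)]]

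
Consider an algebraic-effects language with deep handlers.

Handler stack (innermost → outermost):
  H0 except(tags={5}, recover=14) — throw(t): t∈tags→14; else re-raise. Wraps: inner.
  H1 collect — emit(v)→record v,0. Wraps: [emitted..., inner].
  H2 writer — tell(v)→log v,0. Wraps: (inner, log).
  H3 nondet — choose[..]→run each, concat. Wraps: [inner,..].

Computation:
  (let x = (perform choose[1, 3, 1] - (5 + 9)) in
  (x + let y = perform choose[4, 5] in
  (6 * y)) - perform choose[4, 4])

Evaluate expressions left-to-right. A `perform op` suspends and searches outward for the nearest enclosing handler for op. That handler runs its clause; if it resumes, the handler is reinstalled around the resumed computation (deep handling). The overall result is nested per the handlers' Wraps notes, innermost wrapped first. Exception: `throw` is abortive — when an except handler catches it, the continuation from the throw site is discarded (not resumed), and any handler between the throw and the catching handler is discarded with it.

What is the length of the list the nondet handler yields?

Answer: 12

Working:
choose[1, 3, 1] @ H3
  branch[0] choose=1:
    choose[4, 5] @ H3
      branch[0] choose=4:
        choose[4, 4] @ H3
          branch[0] choose=4:
            H0 returns 7
            H1 returns [7]
            H2 returns ([7], ())
            H3 returns [([7], ())]
          branch[1] choose=4:
            H0 returns 7
            H1 returns [7]
            H2 returns ([7], ())
            H3 returns [([7], ())]
      branch[1] choose=5:
        choose[4, 4] @ H3
          branch[0] choose=4:
            H0 returns 13
            H1 returns [13]
            H2 returns ([13], ())
            H3 returns [([13], ())]
          branch[1] choose=4:
            H0 returns 13
            H1 returns [13]
            H2 returns ([13], ())
            H3 returns [([13], ())]
  branch[1] choose=3:
    choose[4, 5] @ H3
      branch[0] choose=4:
        choose[4, 4] @ H3
          branch[0] choose=4:
            H0 returns 9
            H1 returns [9]
            H2 returns ([9], ())
            H3 returns [([9], ())]
          branch[1] choose=4:
            H0 returns 9
            H1 returns [9]
            H2 returns ([9], ())
            H3 returns [([9], ())]
      branch[1] choose=5:
        choose[4, 4] @ H3
          branch[0] choose=4:
            H0 returns 15
            H1 returns [15]
            H2 returns ([15], ())
            H3 returns [([15], ())]
          branch[1] choose=4:
            H0 returns 15
            H1 returns [15]
            H2 returns ([15], ())
            H3 returns [([15], ())]
  branch[2] choose=1:
    choose[4, 5] @ H3
      branch[0] choose=4:
        choose[4, 4] @ H3
          branch[0] choose=4:
            H0 returns 7
            H1 returns [7]
            H2 returns ([7], ())
            H3 returns [([7], ())]
          branch[1] choose=4:
            H0 returns 7
            H1 returns [7]
            H2 returns ([7], ())
            H3 returns [([7], ())]
      branch[1] choose=5:
        choose[4, 4] @ H3
          branch[0] choose=4:
            H0 returns 13
            H1 returns [13]
            H2 returns ([13], ())
            H3 returns [([13], ())]
          branch[1] choose=4:
            H0 returns 13
            H1 returns [13]
            H2 returns ([13], ())
            H3 returns [([13], ())]
= [([7], ()), ([7], ()), ([13], ()), ([13], ()), ([9], ()), ([9], ()), ([15], ()), ([15], ()), ([7], ()), ([7], ()), ([13], ()), ([13], ())]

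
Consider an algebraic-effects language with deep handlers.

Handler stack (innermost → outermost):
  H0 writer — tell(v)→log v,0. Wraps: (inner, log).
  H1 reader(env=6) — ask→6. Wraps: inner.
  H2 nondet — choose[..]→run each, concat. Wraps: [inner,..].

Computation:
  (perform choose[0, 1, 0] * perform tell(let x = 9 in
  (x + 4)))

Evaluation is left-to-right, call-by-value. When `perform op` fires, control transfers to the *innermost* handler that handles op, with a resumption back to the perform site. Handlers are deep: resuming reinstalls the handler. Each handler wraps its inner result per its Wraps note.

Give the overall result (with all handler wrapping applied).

Answer: [(0, (13)), (0, (13)), (0, (13))]

Step-by-step:
choose[0, 1, 0] @ H2
  branch[0] choose=0:
    tell(13) @ H0 ⇒ log+=13
    H0 returns (0, (13))
    H1 returns (0, (13))
    H2 returns [(0, (13))]
  branch[1] choose=1:
    tell(13) @ H0 ⇒ log+=13
    H0 returns (0, (13))
    H1 returns (0, (13))
    H2 returns [(0, (13))]
  branch[2] choose=0:
    tell(13) @ H0 ⇒ log+=13
    H0 returns (0, (13))
    H1 returns (0, (13))
    H2 returns [(0, (13))]
= [(0, (13)), (0, (13)), (0, (13))]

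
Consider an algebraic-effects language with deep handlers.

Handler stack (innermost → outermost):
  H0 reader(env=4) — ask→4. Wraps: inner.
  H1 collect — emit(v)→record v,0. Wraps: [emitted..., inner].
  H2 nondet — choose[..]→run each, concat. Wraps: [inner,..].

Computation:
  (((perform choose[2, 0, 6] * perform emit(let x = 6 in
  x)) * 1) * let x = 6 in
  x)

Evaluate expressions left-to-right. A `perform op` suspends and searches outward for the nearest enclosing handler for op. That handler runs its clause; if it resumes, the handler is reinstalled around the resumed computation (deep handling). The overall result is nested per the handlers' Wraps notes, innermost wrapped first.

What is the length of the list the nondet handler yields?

Answer: 3

Evaluation trace:
choose[2, 0, 6] @ H2
  branch[0] choose=2:
    emit(6) @ H1 ⇒ out+=6
    H0 returns 0
    H1 returns [6, 0]
    H2 returns [[6, 0]]
  branch[1] choose=0:
    emit(6) @ H1 ⇒ out+=6
    H0 returns 0
    H1 returns [6, 0]
    H2 returns [[6, 0]]
  branch[2] choose=6:
    emit(6) @ H1 ⇒ out+=6
    H0 returns 0
    H1 returns [6, 0]
    H2 returns [[6, 0]]
= [[6, 0], [6, 0], [6, 0]]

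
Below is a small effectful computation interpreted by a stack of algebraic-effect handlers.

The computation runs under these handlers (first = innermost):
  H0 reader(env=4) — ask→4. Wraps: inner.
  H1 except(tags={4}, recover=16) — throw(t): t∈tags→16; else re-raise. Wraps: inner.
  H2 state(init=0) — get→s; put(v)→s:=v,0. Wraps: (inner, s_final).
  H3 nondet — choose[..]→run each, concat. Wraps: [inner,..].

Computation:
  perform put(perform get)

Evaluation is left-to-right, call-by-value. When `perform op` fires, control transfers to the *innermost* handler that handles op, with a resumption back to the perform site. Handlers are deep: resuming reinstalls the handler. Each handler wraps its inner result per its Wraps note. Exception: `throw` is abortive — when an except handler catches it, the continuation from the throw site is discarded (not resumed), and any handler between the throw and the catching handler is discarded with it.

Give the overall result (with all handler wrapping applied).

Step-by-step:
get @ H2 ⇒ 0
put(0) @ H2 ⇒ s:=0
H0 returns 0
H1 returns 0
H2 returns (0, 0)
H3 returns [(0, 0)]
= [(0, 0)]

Answer: [(0, 0)]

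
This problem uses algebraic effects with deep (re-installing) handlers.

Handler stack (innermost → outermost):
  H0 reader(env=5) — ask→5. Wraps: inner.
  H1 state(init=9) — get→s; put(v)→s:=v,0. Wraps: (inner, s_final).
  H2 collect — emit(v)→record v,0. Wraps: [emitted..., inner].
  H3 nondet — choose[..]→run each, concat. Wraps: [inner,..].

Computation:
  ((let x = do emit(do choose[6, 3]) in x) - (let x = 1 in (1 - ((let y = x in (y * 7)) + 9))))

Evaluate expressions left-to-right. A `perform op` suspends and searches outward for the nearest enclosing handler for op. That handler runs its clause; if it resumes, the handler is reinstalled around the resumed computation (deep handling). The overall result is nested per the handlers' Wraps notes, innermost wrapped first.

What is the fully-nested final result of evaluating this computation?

Answer: [[6, (15, 9)], [3, (15, 9)]]

Working:
choose[6, 3] @ H3
  branch[0] choose=6:
    emit(6) @ H2 ⇒ out+=6
    H0 returns 15
    H1 returns (15, 9)
    H2 returns [6, (15, 9)]
    H3 returns [[6, (15, 9)]]
  branch[1] choose=3:
    emit(3) @ H2 ⇒ out+=3
    H0 returns 15
    H1 returns (15, 9)
    H2 returns [3, (15, 9)]
    H3 returns [[3, (15, 9)]]
= [[6, (15, 9)], [3, (15, 9)]]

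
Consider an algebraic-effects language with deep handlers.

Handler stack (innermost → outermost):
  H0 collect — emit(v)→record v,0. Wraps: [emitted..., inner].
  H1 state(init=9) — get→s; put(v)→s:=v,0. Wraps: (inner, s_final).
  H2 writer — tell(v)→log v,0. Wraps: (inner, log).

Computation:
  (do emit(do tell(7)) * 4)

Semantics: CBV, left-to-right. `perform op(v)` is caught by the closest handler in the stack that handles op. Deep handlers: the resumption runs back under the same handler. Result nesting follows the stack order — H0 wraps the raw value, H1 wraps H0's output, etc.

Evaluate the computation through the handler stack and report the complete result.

Answer: (([0, 0], 9), (7))

Working:
tell(7) @ H2 ⇒ log+=7
emit(0) @ H0 ⇒ out+=0
H0 returns [0, 0]
H1 returns ([0, 0], 9)
H2 returns (([0, 0], 9), (7))
= (([0, 0], 9), (7))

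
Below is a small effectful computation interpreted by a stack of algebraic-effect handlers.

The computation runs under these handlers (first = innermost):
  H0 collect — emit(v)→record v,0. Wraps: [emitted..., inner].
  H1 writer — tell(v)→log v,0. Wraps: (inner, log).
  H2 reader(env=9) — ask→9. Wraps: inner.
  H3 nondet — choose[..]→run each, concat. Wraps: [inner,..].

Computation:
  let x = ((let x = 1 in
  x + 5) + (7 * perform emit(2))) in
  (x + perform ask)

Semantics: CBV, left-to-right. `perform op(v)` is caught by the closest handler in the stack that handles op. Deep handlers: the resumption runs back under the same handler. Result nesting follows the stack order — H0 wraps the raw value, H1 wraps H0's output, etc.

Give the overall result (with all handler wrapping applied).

Answer: [([2, 15], ())]

Working:
emit(2) @ H0 ⇒ out+=2
ask @ H2 ⇒ 9
H0 returns [2, 15]
H1 returns ([2, 15], ())
H2 returns ([2, 15], ())
H3 returns [([2, 15], ())]
= [([2, 15], ())]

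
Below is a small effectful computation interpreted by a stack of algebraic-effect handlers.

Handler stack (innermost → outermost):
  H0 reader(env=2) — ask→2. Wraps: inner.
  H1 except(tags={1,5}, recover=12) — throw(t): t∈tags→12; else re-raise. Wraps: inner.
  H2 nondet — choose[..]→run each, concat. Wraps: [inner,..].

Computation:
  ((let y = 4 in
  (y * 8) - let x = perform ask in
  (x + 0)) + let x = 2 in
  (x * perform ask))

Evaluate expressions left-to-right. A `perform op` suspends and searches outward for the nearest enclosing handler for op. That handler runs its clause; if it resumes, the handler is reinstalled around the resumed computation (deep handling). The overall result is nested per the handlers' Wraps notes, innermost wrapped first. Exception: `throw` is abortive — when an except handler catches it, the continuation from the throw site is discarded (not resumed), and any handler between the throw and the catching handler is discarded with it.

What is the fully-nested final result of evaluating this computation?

Answer: [34]

Step-by-step:
ask @ H0 ⇒ 2
ask @ H0 ⇒ 2
H0 returns 34
H1 returns 34
H2 returns [34]
= [34]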